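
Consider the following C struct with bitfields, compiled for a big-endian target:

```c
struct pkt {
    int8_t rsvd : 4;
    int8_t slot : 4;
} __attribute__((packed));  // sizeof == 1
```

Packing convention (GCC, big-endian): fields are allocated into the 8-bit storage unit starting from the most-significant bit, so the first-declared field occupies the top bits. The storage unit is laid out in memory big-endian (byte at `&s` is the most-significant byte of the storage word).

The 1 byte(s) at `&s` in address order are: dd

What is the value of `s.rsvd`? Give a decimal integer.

-3

[0]=0xdd (big-endian) → word 0xdd
rsvd:4 @ bit 4 → (0xdd>>4)&0xf = 0xd  ←
slot:4 @ bit 0 → (0xdd>>0)&0xf = 0xd
rsvd signed 4b, MSB=1: 13 - 16 = -3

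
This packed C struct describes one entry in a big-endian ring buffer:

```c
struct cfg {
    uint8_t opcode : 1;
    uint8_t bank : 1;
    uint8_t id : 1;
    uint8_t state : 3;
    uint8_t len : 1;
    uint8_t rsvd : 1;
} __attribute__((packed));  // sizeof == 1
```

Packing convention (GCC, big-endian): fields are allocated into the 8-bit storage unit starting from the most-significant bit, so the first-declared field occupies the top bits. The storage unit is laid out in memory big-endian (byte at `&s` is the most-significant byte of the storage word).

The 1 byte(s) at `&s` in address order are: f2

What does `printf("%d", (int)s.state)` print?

4

[0]=0xf2 (big-endian) → word 0xf2
opcode:1 @ bit 7 → (0xf2>>7)&0x1 = 0x1
bank:1 @ bit 6 → (0xf2>>6)&0x1 = 0x1
id:1 @ bit 5 → (0xf2>>5)&0x1 = 0x1
state:3 @ bit 2 → (0xf2>>2)&0x7 = 0x4  ←
len:1 @ bit 1 → (0xf2>>1)&0x1 = 0x1
rsvd:1 @ bit 0 → (0xf2>>0)&0x1 = 0x0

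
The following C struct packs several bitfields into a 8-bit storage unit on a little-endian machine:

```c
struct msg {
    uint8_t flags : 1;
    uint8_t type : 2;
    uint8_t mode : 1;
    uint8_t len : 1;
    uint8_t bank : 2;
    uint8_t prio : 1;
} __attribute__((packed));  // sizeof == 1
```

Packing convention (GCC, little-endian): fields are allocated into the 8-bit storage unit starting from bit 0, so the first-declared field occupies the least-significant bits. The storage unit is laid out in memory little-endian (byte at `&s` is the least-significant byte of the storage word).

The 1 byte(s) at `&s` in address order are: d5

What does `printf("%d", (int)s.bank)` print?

[0]=0xd5 (little-endian) → word 0xd5
flags [0+:1] = (word>>0) & 0x1 = 1
type [1+:2] = (word>>1) & 0x3 = 2
mode [3+:1] = (word>>3) & 0x1 = 0
len [4+:1] = (word>>4) & 0x1 = 1
bank [5+:2] = (word>>5) & 0x3 = 2  ←
prio [7+:1] = (word>>7) & 0x1 = 1

2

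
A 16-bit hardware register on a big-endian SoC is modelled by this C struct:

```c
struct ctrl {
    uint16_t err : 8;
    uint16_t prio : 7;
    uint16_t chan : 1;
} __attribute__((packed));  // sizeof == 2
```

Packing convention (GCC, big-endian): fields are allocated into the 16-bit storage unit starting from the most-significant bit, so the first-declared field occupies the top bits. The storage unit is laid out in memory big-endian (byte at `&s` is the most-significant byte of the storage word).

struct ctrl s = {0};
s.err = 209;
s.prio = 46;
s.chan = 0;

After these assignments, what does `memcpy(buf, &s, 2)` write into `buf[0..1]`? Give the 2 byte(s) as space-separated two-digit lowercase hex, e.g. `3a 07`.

[8+:8] err=209 & 0xff = 0xd1; word=0xd100
[1+:7] prio=46 & 0x7f = 0x2e; word=0xd15c
[0+:1] chan=0 & 0x1 = 0x0; word=0xd15c
word = 0xd15c → big-endian bytes:
  [0]=0xd1  [1]=0x5c

d1 5c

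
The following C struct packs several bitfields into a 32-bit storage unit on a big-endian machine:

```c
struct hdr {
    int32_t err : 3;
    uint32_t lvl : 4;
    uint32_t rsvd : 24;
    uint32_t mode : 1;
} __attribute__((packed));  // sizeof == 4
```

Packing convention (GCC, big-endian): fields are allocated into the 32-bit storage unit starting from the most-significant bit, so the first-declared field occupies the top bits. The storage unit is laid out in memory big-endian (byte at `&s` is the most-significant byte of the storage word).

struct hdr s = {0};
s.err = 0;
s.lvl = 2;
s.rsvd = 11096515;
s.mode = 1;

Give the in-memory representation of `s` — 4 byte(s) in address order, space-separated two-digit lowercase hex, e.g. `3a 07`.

05 52 a3 87

err:3 = 0 → 0x0 << 29 → word 0x00000000
lvl:4 = 2 → 0x2 << 25 → word 0x04000000
rsvd:24 = 11096515 → 0xa951c3 << 1 → word 0x0552a386
mode:1 = 1 → 0x1 << 0 → word 0x0552a387
word = 0x0552a387 → big-endian bytes:
  [0]=0x05  [1]=0x52  [2]=0xa3  [3]=0x87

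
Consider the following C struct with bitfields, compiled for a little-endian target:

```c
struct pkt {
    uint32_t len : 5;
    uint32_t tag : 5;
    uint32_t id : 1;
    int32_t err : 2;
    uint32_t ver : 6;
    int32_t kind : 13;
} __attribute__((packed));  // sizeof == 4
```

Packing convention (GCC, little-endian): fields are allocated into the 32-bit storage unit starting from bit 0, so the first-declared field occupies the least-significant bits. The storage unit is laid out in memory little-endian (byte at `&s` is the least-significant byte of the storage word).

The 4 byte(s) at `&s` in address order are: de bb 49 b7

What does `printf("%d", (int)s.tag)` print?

30

[0]=0xde [1]=0xbb [2]=0x49 [3]=0xb7 (little-endian) → word 0xb749bbde
len:5 @ bit 0 → (0xb749bbde>>0)&0x1f = 0x1e
tag:5 @ bit 5 → (0xb749bbde>>5)&0x1f = 0x1e  ←
id:1 @ bit 10 → (0xb749bbde>>10)&0x1 = 0x0
err:2 @ bit 11 → (0xb749bbde>>11)&0x3 = 0x3
ver:6 @ bit 13 → (0xb749bbde>>13)&0x3f = 0xd
kind:13 @ bit 19 → (0xb749bbde>>19)&0x1fff = 0x16e9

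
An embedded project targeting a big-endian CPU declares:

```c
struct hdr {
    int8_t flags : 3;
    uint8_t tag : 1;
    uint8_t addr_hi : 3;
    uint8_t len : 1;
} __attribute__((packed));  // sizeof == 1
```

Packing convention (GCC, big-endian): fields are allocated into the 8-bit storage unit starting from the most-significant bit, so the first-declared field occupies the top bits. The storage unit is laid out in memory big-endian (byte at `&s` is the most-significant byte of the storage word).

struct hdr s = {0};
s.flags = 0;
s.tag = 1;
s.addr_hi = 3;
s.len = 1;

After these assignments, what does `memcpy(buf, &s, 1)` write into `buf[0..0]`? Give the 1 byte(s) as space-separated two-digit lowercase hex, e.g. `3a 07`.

flags (3b) val=0 bits=0x0 at bit 5: 0x00
tag (1b) val=1 bits=0x1 at bit 4: 0x10
addr_hi (3b) val=3 bits=0x3 at bit 1: 0x16
len (1b) val=1 bits=0x1 at bit 0: 0x17
word = 0x17 → big-endian bytes:
  [0]=0x17

17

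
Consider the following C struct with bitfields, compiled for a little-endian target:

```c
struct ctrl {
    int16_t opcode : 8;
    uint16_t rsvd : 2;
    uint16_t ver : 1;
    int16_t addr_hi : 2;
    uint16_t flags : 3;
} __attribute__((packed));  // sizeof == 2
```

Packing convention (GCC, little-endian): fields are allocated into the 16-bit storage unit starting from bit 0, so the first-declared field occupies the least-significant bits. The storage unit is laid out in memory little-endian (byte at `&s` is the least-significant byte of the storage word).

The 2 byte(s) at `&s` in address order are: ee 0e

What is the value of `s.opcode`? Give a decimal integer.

-18

[0]=0xee [1]=0x0e (little-endian) → word 0x0eee
opcode [0+:8] = (word>>0) & 0xff = 238  ←
rsvd [8+:2] = (word>>8) & 0x3 = 2
ver [10+:1] = (word>>10) & 0x1 = 1
addr_hi [11+:2] = (word>>11) & 0x3 = 1
flags [13+:3] = (word>>13) & 0x7 = 0
opcode signed 8b, MSB=1: 238 - 256 = -18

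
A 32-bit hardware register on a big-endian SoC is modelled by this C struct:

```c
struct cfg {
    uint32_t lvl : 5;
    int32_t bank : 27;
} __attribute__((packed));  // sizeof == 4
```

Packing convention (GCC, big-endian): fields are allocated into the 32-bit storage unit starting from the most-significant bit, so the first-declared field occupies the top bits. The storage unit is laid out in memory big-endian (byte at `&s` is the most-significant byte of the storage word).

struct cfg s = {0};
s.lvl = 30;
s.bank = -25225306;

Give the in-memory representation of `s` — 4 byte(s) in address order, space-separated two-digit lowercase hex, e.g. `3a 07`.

[27+:5] lvl=30 & 0x1f = 0x1e; word=0xf0000000
[0+:27] bank=-25225306 & 0x7ffffff = 0x67f17a6; word=0xf67f17a6
word = 0xf67f17a6 → big-endian bytes:
  [0]=0xf6  [1]=0x7f  [2]=0x17  [3]=0xa6

f6 7f 17 a6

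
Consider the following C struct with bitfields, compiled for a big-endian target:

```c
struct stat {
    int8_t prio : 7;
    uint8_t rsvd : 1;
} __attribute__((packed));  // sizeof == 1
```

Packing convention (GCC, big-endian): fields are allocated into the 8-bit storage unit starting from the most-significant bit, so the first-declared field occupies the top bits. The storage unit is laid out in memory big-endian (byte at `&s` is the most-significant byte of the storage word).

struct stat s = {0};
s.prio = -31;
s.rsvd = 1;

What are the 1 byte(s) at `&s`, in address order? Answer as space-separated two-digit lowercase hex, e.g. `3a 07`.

c3

[1+:7] prio=-31 & 0x7f = 0x61; word=0xc2
[0+:1] rsvd=1 & 0x1 = 0x1; word=0xc3
word = 0xc3 → big-endian bytes:
  [0]=0xc3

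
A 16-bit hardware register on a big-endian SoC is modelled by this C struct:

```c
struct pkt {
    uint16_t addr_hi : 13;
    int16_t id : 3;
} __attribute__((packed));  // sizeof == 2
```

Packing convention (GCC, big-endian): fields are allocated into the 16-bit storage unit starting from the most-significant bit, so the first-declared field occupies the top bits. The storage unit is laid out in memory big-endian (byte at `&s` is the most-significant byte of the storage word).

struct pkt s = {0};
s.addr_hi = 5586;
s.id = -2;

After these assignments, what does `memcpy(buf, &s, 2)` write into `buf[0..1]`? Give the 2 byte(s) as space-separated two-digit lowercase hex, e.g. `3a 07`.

addr_hi (13b) val=5586 bits=0x15d2 at bit 3: 0xae90
id (3b) val=-2 bits=0x6 at bit 0: 0xae96
word = 0xae96 → big-endian bytes:
  [0]=0xae  [1]=0x96

ae 96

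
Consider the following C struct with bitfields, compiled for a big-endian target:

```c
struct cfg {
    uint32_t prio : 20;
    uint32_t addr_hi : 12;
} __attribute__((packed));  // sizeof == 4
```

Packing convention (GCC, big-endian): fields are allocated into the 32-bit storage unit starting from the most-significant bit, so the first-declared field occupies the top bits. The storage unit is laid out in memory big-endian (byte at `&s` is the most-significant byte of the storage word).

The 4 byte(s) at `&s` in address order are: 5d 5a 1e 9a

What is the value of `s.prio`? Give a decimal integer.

[0]=0x5d [1]=0x5a [2]=0x1e [3]=0x9a (big-endian) → word 0x5d5a1e9a
prio:20 @ bit 12 → (0x5d5a1e9a>>12)&0xfffff = 0x5d5a1  ←
addr_hi:12 @ bit 0 → (0x5d5a1e9a>>0)&0xfff = 0xe9a

382369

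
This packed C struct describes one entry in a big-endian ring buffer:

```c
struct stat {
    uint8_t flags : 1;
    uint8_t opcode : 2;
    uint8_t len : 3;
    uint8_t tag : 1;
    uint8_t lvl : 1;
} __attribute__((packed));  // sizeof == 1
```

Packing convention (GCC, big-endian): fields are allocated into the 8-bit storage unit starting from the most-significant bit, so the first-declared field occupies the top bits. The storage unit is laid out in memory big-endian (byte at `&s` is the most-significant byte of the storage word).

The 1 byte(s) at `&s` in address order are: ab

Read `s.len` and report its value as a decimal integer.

[0]=0xab (big-endian) → word 0xab
flags [7+:1] = (word>>7) & 0x1 = 1
opcode [5+:2] = (word>>5) & 0x3 = 1
len [2+:3] = (word>>2) & 0x7 = 2  ←
tag [1+:1] = (word>>1) & 0x1 = 1
lvl [0+:1] = (word>>0) & 0x1 = 1

2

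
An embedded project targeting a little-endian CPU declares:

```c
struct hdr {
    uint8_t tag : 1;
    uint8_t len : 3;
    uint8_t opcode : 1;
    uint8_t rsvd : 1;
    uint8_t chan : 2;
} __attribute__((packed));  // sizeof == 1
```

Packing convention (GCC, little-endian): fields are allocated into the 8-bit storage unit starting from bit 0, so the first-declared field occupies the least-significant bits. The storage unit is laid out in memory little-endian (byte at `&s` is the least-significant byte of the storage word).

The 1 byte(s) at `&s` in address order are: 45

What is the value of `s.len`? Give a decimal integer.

[0]=0x45 (little-endian) → word 0x45
tag [0+:1] = (word>>0) & 0x1 = 1
len [1+:3] = (word>>1) & 0x7 = 2  ←
opcode [4+:1] = (word>>4) & 0x1 = 0
rsvd [5+:1] = (word>>5) & 0x1 = 0
chan [6+:2] = (word>>6) & 0x3 = 1

2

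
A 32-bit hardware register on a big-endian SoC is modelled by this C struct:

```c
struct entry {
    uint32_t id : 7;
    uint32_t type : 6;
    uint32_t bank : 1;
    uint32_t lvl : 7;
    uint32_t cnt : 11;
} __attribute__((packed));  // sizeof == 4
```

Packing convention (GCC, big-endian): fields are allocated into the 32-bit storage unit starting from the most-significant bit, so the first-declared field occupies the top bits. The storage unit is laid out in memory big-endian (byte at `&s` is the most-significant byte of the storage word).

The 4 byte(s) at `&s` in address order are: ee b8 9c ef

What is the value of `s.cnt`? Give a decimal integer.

1263

[0]=0xee [1]=0xb8 [2]=0x9c [3]=0xef (big-endian) → word 0xeeb89cef
id:7 @ bit 25 → (0xeeb89cef>>25)&0x7f = 0x77
type:6 @ bit 19 → (0xeeb89cef>>19)&0x3f = 0x17
bank:1 @ bit 18 → (0xeeb89cef>>18)&0x1 = 0x0
lvl:7 @ bit 11 → (0xeeb89cef>>11)&0x7f = 0x13
cnt:11 @ bit 0 → (0xeeb89cef>>0)&0x7ff = 0x4ef  ←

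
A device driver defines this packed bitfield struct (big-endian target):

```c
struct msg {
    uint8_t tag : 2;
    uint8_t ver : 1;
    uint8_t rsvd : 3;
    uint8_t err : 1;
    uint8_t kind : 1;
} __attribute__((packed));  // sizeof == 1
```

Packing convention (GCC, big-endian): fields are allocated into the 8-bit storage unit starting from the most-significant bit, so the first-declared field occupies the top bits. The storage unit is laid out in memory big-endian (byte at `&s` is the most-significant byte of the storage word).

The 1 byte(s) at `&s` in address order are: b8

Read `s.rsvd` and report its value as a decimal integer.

[0]=0xb8 (big-endian) → word 0xb8
tag:2 @ bit 6 → (0xb8>>6)&0x3 = 0x2
ver:1 @ bit 5 → (0xb8>>5)&0x1 = 0x1
rsvd:3 @ bit 2 → (0xb8>>2)&0x7 = 0x6  ←
err:1 @ bit 1 → (0xb8>>1)&0x1 = 0x0
kind:1 @ bit 0 → (0xb8>>0)&0x1 = 0x0

6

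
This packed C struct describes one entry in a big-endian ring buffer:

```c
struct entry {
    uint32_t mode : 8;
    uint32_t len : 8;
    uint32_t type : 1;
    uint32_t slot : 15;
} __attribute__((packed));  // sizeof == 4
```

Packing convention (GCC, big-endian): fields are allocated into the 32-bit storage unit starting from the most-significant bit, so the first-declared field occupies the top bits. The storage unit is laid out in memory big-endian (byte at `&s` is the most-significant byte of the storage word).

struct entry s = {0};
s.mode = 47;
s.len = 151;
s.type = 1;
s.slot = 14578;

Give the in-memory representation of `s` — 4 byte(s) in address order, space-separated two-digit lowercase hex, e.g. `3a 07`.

2f 97 b8 f2

mode (8b) val=47 bits=0x2f at bit 24: 0x2f000000
len (8b) val=151 bits=0x97 at bit 16: 0x2f970000
type (1b) val=1 bits=0x1 at bit 15: 0x2f978000
slot (15b) val=14578 bits=0x38f2 at bit 0: 0x2f97b8f2
word = 0x2f97b8f2 → big-endian bytes:
  [0]=0x2f  [1]=0x97  [2]=0xb8  [3]=0xf2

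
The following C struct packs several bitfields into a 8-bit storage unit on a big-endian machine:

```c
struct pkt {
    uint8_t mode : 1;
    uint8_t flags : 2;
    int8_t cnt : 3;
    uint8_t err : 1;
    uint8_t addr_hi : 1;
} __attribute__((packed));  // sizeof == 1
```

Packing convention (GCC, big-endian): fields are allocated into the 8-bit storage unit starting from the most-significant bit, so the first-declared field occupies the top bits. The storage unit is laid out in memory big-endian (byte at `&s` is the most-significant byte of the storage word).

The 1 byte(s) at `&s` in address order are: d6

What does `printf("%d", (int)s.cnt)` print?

-3

[0]=0xd6 (big-endian) → word 0xd6
mode [7+:1] = (word>>7) & 0x1 = 1
flags [5+:2] = (word>>5) & 0x3 = 2
cnt [2+:3] = (word>>2) & 0x7 = 5  ←
err [1+:1] = (word>>1) & 0x1 = 1
addr_hi [0+:1] = (word>>0) & 0x1 = 0
cnt signed 3b, MSB=1: 5 - 8 = -3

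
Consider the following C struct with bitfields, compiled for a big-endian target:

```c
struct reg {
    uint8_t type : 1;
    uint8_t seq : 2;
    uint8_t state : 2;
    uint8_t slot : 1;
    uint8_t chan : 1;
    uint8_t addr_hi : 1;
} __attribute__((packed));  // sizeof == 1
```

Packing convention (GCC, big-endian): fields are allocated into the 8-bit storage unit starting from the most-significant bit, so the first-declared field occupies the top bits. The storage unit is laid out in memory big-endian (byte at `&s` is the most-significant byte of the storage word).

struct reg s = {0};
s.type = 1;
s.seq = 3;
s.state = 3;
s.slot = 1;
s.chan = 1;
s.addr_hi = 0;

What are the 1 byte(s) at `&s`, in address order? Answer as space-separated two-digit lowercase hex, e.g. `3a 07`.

type:1 = 1 → 0x1 << 7 → word 0x80
seq:2 = 3 → 0x3 << 5 → word 0xe0
state:2 = 3 → 0x3 << 3 → word 0xf8
slot:1 = 1 → 0x1 << 2 → word 0xfc
chan:1 = 1 → 0x1 << 1 → word 0xfe
addr_hi:1 = 0 → 0x0 << 0 → word 0xfe
word = 0xfe → big-endian bytes:
  [0]=0xfe

fe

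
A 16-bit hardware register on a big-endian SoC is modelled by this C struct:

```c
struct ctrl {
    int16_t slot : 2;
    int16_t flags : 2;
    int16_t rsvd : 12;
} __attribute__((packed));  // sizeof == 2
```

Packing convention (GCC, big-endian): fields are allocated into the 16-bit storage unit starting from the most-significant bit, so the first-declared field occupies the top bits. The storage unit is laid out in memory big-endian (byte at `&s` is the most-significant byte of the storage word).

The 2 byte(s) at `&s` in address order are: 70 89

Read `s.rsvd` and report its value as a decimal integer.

[0]=0x70 [1]=0x89 (big-endian) → word 0x7089
slot:2 @ bit 14 → (0x7089>>14)&0x3 = 0x1
flags:2 @ bit 12 → (0x7089>>12)&0x3 = 0x3
rsvd:12 @ bit 0 → (0x7089>>0)&0xfff = 0x89  ←
rsvd signed 12b, MSB=0: value = 137

137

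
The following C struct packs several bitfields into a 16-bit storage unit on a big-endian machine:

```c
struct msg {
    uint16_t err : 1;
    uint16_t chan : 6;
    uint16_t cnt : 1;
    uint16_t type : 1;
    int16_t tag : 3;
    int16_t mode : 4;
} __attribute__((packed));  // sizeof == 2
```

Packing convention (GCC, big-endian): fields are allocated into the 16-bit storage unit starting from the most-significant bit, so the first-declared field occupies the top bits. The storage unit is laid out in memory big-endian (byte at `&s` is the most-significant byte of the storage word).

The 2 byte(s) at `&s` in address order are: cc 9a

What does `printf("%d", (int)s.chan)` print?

[0]=0xcc [1]=0x9a (big-endian) → word 0xcc9a
err:1 @ bit 15 → (0xcc9a>>15)&0x1 = 0x1
chan:6 @ bit 9 → (0xcc9a>>9)&0x3f = 0x26  ←
cnt:1 @ bit 8 → (0xcc9a>>8)&0x1 = 0x0
type:1 @ bit 7 → (0xcc9a>>7)&0x1 = 0x1
tag:3 @ bit 4 → (0xcc9a>>4)&0x7 = 0x1
mode:4 @ bit 0 → (0xcc9a>>0)&0xf = 0xa

38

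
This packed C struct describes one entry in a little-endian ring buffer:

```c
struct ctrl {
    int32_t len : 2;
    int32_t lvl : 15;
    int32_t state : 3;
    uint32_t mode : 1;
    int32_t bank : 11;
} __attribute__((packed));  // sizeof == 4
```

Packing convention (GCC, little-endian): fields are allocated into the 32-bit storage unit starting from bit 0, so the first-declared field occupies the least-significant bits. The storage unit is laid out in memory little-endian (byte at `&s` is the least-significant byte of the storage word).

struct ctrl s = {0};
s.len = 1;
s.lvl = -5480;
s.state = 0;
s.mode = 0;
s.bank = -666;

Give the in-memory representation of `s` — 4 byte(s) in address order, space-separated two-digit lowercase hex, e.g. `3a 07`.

len (2b) val=1 bits=0x1 at bit 0: 0x00000001
lvl (15b) val=-5480 bits=0x6a98 at bit 2: 0x0001aa61
state (3b) val=0 bits=0x0 at bit 17: 0x0001aa61
mode (1b) val=0 bits=0x0 at bit 20: 0x0001aa61
bank (11b) val=-666 bits=0x566 at bit 21: 0xacc1aa61
word = 0xacc1aa61 → little-endian bytes:
  [0]=0x61  [1]=0xaa  [2]=0xc1  [3]=0xac

61 aa c1 ac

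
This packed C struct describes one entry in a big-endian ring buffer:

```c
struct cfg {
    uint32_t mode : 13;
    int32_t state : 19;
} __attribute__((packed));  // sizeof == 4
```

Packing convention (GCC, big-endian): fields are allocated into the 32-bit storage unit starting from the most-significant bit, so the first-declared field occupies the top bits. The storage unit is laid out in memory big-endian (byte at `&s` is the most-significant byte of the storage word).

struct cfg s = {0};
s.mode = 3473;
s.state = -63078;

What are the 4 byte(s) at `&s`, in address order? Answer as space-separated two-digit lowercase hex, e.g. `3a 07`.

mode:13 = 3473 → 0xd91 << 19 → word 0x6c880000
state:19 = -63078 → 0x7099a << 0 → word 0x6c8f099a
word = 0x6c8f099a → big-endian bytes:
  [0]=0x6c  [1]=0x8f  [2]=0x09  [3]=0x9a

6c 8f 09 9a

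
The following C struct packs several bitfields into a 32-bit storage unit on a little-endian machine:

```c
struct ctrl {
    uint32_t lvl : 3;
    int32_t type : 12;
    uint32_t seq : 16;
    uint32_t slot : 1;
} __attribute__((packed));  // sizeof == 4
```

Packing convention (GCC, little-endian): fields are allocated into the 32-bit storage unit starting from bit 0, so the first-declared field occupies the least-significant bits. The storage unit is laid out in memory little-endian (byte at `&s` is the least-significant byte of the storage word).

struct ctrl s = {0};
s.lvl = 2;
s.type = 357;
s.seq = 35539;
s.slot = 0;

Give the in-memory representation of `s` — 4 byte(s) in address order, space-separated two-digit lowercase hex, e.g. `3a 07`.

2a 8b 69 45

lvl (3b) val=2 bits=0x2 at bit 0: 0x00000002
type (12b) val=357 bits=0x165 at bit 3: 0x00000b2a
seq (16b) val=35539 bits=0x8ad3 at bit 15: 0x45698b2a
slot (1b) val=0 bits=0x0 at bit 31: 0x45698b2a
word = 0x45698b2a → little-endian bytes:
  [0]=0x2a  [1]=0x8b  [2]=0x69  [3]=0x45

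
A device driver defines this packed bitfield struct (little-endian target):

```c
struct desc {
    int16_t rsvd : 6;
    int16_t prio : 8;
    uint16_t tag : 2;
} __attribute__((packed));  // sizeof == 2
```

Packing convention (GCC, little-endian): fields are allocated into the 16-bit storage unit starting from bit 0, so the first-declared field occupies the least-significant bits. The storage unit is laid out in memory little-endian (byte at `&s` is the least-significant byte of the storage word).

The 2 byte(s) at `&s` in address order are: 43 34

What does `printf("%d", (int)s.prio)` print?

-47

[0]=0x43 [1]=0x34 (little-endian) → word 0x3443
rsvd [0+:6] = (word>>0) & 0x3f = 3
prio [6+:8] = (word>>6) & 0xff = 209  ←
tag [14+:2] = (word>>14) & 0x3 = 0
prio signed 8b, MSB=1: 209 - 256 = -47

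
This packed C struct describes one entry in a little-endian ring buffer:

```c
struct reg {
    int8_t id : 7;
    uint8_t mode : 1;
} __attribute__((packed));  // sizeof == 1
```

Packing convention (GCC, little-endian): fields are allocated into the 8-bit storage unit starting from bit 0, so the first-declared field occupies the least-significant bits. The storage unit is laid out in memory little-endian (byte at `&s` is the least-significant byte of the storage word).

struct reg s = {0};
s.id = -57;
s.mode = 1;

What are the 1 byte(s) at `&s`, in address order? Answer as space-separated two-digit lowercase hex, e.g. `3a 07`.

c7

id:7 = -57 → 0x47 << 0 → word 0x47
mode:1 = 1 → 0x1 << 7 → word 0xc7
word = 0xc7 → little-endian bytes:
  [0]=0xc7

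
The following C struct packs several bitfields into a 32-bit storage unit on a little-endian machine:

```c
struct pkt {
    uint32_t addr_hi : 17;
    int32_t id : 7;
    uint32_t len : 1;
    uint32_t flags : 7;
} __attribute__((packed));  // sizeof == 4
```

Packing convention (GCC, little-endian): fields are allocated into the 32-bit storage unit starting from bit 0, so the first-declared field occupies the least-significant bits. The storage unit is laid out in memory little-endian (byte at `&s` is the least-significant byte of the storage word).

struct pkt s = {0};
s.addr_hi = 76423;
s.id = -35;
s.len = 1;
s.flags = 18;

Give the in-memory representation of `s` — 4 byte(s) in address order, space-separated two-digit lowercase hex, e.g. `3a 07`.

[0+:17] addr_hi=76423 & 0x1ffff = 0x12a87; word=0x00012a87
[17+:7] id=-35 & 0x7f = 0x5d; word=0x00bb2a87
[24+:1] len=1 & 0x1 = 0x1; word=0x01bb2a87
[25+:7] flags=18 & 0x7f = 0x12; word=0x25bb2a87
word = 0x25bb2a87 → little-endian bytes:
  [0]=0x87  [1]=0x2a  [2]=0xbb  [3]=0x25

87 2a bb 25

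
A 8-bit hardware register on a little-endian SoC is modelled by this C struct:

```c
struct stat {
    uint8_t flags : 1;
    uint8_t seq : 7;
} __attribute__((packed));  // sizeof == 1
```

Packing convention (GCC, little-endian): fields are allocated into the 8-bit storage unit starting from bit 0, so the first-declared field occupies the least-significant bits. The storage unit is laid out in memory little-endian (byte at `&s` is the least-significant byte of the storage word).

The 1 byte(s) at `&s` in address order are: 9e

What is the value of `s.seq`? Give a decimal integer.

[0]=0x9e (little-endian) → word 0x9e
flags [0+:1] = (word>>0) & 0x1 = 0
seq [1+:7] = (word>>1) & 0x7f = 79  ←

79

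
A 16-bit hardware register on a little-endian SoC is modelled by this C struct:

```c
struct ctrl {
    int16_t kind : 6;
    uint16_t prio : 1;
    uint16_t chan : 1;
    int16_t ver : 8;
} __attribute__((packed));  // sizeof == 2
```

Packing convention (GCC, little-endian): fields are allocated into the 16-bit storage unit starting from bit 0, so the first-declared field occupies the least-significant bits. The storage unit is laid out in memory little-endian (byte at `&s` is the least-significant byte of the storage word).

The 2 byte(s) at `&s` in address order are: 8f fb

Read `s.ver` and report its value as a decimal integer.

[0]=0x8f [1]=0xfb (little-endian) → word 0xfb8f
kind:6 @ bit 0 → (0xfb8f>>0)&0x3f = 0xf
prio:1 @ bit 6 → (0xfb8f>>6)&0x1 = 0x0
chan:1 @ bit 7 → (0xfb8f>>7)&0x1 = 0x1
ver:8 @ bit 8 → (0xfb8f>>8)&0xff = 0xfb  ←
ver signed 8b, MSB=1: 251 - 256 = -5

-5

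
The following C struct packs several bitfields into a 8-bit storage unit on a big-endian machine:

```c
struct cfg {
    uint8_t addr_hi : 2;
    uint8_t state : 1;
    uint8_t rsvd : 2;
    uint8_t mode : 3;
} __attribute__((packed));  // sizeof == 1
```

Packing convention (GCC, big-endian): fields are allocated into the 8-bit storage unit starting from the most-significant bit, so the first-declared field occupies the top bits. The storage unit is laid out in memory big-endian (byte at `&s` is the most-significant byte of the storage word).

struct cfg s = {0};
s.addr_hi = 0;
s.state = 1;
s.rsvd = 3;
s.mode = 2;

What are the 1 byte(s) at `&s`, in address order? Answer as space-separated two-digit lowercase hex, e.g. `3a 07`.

[6+:2] addr_hi=0 & 0x3 = 0x0; word=0x00
[5+:1] state=1 & 0x1 = 0x1; word=0x20
[3+:2] rsvd=3 & 0x3 = 0x3; word=0x38
[0+:3] mode=2 & 0x7 = 0x2; word=0x3a
word = 0x3a → big-endian bytes:
  [0]=0x3a

3a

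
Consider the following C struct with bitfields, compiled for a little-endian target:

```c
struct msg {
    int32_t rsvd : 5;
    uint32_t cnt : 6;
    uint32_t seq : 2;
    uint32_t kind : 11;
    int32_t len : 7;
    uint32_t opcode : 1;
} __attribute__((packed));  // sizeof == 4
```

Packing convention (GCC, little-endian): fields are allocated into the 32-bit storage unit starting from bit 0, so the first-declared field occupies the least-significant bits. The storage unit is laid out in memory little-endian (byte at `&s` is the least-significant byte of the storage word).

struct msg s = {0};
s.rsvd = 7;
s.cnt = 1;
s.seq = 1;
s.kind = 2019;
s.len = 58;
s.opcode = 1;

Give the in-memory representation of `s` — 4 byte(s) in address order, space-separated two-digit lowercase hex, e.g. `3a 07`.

27 68 fc ba

rsvd:5 = 7 → 0x7 << 0 → word 0x00000007
cnt:6 = 1 → 0x1 << 5 → word 0x00000027
seq:2 = 1 → 0x1 << 11 → word 0x00000827
kind:11 = 2019 → 0x7e3 << 13 → word 0x00fc6827
len:7 = 58 → 0x3a << 24 → word 0x3afc6827
opcode:1 = 1 → 0x1 << 31 → word 0xbafc6827
word = 0xbafc6827 → little-endian bytes:
  [0]=0x27  [1]=0x68  [2]=0xfc  [3]=0xba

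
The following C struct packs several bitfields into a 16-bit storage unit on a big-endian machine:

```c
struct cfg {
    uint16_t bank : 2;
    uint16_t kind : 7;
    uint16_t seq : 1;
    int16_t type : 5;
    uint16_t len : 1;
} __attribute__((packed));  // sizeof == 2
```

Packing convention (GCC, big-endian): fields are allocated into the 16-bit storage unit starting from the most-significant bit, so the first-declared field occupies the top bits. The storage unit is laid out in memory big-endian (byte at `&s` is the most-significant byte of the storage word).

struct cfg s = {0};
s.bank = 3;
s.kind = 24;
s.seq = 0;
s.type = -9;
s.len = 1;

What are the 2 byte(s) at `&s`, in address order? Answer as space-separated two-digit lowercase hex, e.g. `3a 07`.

cc 2f

bank:2 = 3 → 0x3 << 14 → word 0xc000
kind:7 = 24 → 0x18 << 7 → word 0xcc00
seq:1 = 0 → 0x0 << 6 → word 0xcc00
type:5 = -9 → 0x17 << 1 → word 0xcc2e
len:1 = 1 → 0x1 << 0 → word 0xcc2f
word = 0xcc2f → big-endian bytes:
  [0]=0xcc  [1]=0x2f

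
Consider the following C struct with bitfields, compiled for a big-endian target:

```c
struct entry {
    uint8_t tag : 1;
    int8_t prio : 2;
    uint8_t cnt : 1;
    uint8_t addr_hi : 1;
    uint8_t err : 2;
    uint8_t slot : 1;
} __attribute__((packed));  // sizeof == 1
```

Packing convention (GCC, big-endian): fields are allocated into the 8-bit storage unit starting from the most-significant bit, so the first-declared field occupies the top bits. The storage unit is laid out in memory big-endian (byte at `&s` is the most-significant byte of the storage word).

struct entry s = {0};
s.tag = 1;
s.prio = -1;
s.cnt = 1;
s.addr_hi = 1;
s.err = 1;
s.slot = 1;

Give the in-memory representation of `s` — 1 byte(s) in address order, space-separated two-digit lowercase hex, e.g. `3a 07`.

fb

tag (1b) val=1 bits=0x1 at bit 7: 0x80
prio (2b) val=-1 bits=0x3 at bit 5: 0xe0
cnt (1b) val=1 bits=0x1 at bit 4: 0xf0
addr_hi (1b) val=1 bits=0x1 at bit 3: 0xf8
err (2b) val=1 bits=0x1 at bit 1: 0xfa
slot (1b) val=1 bits=0x1 at bit 0: 0xfb
word = 0xfb → big-endian bytes:
  [0]=0xfb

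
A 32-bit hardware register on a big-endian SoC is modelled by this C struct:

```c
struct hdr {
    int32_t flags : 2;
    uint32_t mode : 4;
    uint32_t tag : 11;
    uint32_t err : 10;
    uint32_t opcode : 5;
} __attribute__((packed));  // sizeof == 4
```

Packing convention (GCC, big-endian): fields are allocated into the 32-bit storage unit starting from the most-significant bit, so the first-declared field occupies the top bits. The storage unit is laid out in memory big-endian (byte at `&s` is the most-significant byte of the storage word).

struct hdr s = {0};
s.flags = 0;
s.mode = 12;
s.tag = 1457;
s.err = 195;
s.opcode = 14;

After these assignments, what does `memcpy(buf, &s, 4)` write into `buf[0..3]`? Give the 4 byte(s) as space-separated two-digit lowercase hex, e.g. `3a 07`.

flags:2 = 0 → 0x0 << 30 → word 0x00000000
mode:4 = 12 → 0xc << 26 → word 0x30000000
tag:11 = 1457 → 0x5b1 << 15 → word 0x32d88000
err:10 = 195 → 0xc3 << 5 → word 0x32d89860
opcode:5 = 14 → 0xe << 0 → word 0x32d8986e
word = 0x32d8986e → big-endian bytes:
  [0]=0x32  [1]=0xd8  [2]=0x98  [3]=0x6e

32 d8 98 6e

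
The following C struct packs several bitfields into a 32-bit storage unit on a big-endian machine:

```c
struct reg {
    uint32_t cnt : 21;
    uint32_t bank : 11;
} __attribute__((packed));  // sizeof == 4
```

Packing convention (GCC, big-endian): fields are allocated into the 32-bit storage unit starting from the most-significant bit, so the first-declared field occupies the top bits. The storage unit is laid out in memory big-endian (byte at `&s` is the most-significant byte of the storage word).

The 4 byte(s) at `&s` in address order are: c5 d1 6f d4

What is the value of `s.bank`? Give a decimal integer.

[0]=0xc5 [1]=0xd1 [2]=0x6f [3]=0xd4 (big-endian) → word 0xc5d16fd4
cnt:21 @ bit 11 → (0xc5d16fd4>>11)&0x1fffff = 0x18ba2d
bank:11 @ bit 0 → (0xc5d16fd4>>0)&0x7ff = 0x7d4  ←

2004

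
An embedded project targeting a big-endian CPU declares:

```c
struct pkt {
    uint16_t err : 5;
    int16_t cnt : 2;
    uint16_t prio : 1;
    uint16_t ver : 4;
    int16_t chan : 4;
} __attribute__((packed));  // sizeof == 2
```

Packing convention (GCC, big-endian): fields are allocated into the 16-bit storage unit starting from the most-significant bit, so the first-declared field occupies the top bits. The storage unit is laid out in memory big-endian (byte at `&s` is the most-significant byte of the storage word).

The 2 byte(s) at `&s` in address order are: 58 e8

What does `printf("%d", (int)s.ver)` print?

14

[0]=0x58 [1]=0xe8 (big-endian) → word 0x58e8
err:5 @ bit 11 → (0x58e8>>11)&0x1f = 0xb
cnt:2 @ bit 9 → (0x58e8>>9)&0x3 = 0x0
prio:1 @ bit 8 → (0x58e8>>8)&0x1 = 0x0
ver:4 @ bit 4 → (0x58e8>>4)&0xf = 0xe  ←
chan:4 @ bit 0 → (0x58e8>>0)&0xf = 0x8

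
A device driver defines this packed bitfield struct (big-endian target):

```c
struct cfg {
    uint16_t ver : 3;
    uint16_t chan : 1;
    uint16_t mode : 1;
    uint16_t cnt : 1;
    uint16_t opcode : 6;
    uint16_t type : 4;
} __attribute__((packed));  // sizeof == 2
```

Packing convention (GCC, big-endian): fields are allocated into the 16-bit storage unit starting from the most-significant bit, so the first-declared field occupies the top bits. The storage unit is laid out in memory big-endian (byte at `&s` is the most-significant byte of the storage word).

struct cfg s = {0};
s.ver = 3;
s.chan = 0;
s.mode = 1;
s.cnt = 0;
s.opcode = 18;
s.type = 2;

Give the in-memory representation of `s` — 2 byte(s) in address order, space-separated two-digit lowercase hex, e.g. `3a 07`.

[13+:3] ver=3 & 0x7 = 0x3; word=0x6000
[12+:1] chan=0 & 0x1 = 0x0; word=0x6000
[11+:1] mode=1 & 0x1 = 0x1; word=0x6800
[10+:1] cnt=0 & 0x1 = 0x0; word=0x6800
[4+:6] opcode=18 & 0x3f = 0x12; word=0x6920
[0+:4] type=2 & 0xf = 0x2; word=0x6922
word = 0x6922 → big-endian bytes:
  [0]=0x69  [1]=0x22

69 22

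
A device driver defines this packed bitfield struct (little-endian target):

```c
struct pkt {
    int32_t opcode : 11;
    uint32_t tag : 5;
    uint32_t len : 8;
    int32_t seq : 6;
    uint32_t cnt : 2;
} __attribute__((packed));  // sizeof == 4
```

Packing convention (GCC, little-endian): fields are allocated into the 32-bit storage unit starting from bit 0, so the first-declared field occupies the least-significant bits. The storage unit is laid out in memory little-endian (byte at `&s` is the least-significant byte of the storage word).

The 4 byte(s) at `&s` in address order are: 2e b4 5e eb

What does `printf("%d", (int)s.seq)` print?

-21

[0]=0x2e [1]=0xb4 [2]=0x5e [3]=0xeb (little-endian) → word 0xeb5eb42e
opcode [0+:11] = (word>>0) & 0x7ff = 1070
tag [11+:5] = (word>>11) & 0x1f = 22
len [16+:8] = (word>>16) & 0xff = 94
seq [24+:6] = (word>>24) & 0x3f = 43  ←
cnt [30+:2] = (word>>30) & 0x3 = 3
seq signed 6b, MSB=1: 43 - 64 = -21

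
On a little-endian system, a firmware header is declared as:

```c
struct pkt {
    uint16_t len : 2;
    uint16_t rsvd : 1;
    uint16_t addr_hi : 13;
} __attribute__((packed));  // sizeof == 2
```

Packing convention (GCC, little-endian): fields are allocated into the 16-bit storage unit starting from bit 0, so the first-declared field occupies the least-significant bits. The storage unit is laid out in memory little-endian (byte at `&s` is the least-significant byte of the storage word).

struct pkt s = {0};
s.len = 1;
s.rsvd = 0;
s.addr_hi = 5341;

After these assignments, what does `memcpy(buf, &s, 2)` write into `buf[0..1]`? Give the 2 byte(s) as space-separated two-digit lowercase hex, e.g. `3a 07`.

[0+:2] len=1 & 0x3 = 0x1; word=0x0001
[2+:1] rsvd=0 & 0x1 = 0x0; word=0x0001
[3+:13] addr_hi=5341 & 0x1fff = 0x14dd; word=0xa6e9
word = 0xa6e9 → little-endian bytes:
  [0]=0xe9  [1]=0xa6

e9 a6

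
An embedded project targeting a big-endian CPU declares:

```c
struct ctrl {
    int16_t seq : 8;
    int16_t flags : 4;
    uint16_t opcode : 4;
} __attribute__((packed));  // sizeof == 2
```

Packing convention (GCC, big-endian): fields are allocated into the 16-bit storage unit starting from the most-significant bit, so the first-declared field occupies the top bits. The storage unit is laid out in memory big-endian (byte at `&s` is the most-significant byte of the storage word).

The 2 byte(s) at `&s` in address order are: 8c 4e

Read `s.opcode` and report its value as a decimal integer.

[0]=0x8c [1]=0x4e (big-endian) → word 0x8c4e
seq [8+:8] = (word>>8) & 0xff = 140
flags [4+:4] = (word>>4) & 0xf = 4
opcode [0+:4] = (word>>0) & 0xf = 14  ←

14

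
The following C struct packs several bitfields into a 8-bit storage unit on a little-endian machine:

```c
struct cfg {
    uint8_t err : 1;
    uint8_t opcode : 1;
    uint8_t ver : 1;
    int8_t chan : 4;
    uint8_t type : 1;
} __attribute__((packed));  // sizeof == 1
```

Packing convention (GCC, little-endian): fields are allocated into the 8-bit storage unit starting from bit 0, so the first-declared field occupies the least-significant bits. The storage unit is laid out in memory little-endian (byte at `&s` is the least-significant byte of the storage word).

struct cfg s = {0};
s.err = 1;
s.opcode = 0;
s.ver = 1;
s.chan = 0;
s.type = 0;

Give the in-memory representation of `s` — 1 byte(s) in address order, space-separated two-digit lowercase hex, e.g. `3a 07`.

05

err (1b) val=1 bits=0x1 at bit 0: 0x01
opcode (1b) val=0 bits=0x0 at bit 1: 0x01
ver (1b) val=1 bits=0x1 at bit 2: 0x05
chan (4b) val=0 bits=0x0 at bit 3: 0x05
type (1b) val=0 bits=0x0 at bit 7: 0x05
word = 0x05 → little-endian bytes:
  [0]=0x05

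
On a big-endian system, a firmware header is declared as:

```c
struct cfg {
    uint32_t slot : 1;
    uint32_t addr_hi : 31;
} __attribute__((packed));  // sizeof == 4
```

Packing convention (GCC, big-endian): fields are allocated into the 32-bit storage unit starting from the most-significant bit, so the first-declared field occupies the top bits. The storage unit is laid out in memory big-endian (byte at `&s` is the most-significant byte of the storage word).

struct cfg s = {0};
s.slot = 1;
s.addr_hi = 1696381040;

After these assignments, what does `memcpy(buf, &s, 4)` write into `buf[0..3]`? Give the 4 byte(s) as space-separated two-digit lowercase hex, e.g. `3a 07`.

[31+:1] slot=1 & 0x1 = 0x1; word=0x80000000
[0+:31] addr_hi=1696381040 & 0x7fffffff = 0x651cb870; word=0xe51cb870
word = 0xe51cb870 → big-endian bytes:
  [0]=0xe5  [1]=0x1c  [2]=0xb8  [3]=0x70

e5 1c b8 70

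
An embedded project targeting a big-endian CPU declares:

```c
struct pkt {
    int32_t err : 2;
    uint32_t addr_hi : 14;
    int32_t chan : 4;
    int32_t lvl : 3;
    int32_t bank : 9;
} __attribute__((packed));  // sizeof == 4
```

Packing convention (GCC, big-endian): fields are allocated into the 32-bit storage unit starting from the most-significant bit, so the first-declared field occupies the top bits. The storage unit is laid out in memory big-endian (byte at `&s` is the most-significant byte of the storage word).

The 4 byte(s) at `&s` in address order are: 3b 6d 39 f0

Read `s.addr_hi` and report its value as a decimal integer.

15213

[0]=0x3b [1]=0x6d [2]=0x39 [3]=0xf0 (big-endian) → word 0x3b6d39f0
err:2 @ bit 30 → (0x3b6d39f0>>30)&0x3 = 0x0
addr_hi:14 @ bit 16 → (0x3b6d39f0>>16)&0x3fff = 0x3b6d  ←
chan:4 @ bit 12 → (0x3b6d39f0>>12)&0xf = 0x3
lvl:3 @ bit 9 → (0x3b6d39f0>>9)&0x7 = 0x4
bank:9 @ bit 0 → (0x3b6d39f0>>0)&0x1ff = 0x1f0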